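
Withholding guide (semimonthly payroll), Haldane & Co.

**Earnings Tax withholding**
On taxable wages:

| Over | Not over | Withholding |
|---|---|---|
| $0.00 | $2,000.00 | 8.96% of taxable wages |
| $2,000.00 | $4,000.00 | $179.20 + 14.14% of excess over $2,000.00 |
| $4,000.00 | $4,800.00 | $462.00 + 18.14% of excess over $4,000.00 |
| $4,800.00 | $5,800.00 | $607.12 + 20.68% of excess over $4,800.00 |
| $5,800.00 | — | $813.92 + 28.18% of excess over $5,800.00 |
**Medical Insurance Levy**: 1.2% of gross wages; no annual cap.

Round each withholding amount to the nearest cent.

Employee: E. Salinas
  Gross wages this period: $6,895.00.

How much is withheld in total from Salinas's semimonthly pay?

$1,205.23

Earnings Tax: taxable = $6,895.00
  $813.92 + 28.18% × ($6,895.00 − $5,800.00) = $813.92 + 28.18% × $1,095.00 = $1,122.49
Medical Insurance Levy: 1.2% × $6,895.00 = $82.74
Total: $1,122.49 + $82.74 = $1,205.23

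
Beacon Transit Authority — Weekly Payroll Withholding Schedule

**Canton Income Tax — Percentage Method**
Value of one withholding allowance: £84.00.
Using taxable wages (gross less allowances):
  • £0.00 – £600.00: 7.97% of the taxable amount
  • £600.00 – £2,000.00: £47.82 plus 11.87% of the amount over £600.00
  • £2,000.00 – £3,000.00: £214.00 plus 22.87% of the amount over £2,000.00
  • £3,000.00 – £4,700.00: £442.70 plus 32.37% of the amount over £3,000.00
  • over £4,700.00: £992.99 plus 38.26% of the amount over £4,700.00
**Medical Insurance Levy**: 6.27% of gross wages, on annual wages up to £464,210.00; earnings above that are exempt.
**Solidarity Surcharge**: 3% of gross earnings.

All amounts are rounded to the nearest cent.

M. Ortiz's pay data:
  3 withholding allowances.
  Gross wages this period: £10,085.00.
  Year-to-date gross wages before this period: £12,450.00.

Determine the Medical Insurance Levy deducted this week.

Medical Insurance Levy: 6.27% × £10,085.00 = £632.33

£632.33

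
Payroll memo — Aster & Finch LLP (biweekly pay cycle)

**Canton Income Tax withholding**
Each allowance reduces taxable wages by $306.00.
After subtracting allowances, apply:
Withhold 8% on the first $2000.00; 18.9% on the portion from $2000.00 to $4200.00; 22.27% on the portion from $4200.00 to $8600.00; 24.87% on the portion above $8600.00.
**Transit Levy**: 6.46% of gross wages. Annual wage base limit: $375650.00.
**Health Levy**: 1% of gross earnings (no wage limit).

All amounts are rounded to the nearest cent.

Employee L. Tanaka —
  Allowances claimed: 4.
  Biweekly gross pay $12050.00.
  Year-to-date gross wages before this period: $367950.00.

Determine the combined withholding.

Canton Income Tax: taxable = $12050.00 − 4×$306.00 = $10826.00
  $1555.68 + 24.87% × ($10826.00 − $8600.00) = $1555.68 + 24.87% × $2226.00 = $2109.29
Transit Levy: cap $375650.00 − YTD $367950.00 = $7700.00 subject; 6.46% × $7700.00 = $497.42
Health Levy: 1% × $12050.00 = $120.50
Total: $2109.29 + $497.42 + $120.50 = $2727.21

$2727.21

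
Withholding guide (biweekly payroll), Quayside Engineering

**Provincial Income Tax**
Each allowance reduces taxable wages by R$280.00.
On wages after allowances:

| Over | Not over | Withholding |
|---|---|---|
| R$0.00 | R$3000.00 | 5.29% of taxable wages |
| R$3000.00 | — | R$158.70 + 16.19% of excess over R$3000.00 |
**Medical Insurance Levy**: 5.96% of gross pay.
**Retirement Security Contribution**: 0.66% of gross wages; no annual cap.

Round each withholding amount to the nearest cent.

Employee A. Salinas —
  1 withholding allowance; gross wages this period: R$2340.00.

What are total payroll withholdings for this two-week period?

Provincial Income Tax: taxable = R$2340.00 − 1×R$280.00 = R$2060.00
  5.29% × R$2060.00 = R$108.97
Medical Insurance Levy: 5.96% × R$2340.00 = R$139.46
Retirement Security Contribution: 0.66% × R$2340.00 = R$15.44
Total: R$108.97 + R$139.46 + R$15.44 = R$263.87

R$263.87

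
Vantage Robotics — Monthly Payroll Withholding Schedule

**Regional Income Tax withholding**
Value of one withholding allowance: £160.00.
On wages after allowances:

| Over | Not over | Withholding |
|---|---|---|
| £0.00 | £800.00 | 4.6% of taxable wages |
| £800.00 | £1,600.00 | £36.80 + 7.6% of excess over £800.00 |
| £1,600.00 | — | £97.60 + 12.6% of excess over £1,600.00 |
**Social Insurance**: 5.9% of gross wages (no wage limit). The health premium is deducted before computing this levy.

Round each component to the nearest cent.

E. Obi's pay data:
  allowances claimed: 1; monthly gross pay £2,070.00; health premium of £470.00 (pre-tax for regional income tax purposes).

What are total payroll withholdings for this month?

Regional Income Tax: taxable = £2,070.00 − £470.00 − 1×£160.00 = £1,440.00
  £36.80 + 7.6% × (£1,440.00 − £800.00) = £36.80 + 7.6% × £640.00 = £85.44
Social Insurance: 5.9% × £1,600.00 = £94.40
Total: £85.44 + £94.40 = £179.84

£179.84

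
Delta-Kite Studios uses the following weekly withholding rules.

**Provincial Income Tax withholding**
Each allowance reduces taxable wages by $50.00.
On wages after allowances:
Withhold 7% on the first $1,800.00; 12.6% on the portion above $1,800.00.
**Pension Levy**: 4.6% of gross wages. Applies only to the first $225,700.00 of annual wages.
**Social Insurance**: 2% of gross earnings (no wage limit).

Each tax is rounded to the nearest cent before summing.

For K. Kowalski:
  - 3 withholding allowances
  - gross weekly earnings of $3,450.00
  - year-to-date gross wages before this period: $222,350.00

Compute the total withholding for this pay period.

$538.10

Provincial Income Tax: taxable = $3,450.00 − 3×$50.00 = $3,300.00
  $126.00 + 12.6% × ($3,300.00 − $1,800.00) = $126.00 + 12.6% × $1,500.00 = $315.00
Pension Levy: cap $225,700.00 − YTD $222,350.00 = $3,350.00 subject; 4.6% × $3,350.00 = $154.10
Social Insurance: 2% × $3,450.00 = $69.00
Total: $315.00 + $154.10 + $69.00 = $538.10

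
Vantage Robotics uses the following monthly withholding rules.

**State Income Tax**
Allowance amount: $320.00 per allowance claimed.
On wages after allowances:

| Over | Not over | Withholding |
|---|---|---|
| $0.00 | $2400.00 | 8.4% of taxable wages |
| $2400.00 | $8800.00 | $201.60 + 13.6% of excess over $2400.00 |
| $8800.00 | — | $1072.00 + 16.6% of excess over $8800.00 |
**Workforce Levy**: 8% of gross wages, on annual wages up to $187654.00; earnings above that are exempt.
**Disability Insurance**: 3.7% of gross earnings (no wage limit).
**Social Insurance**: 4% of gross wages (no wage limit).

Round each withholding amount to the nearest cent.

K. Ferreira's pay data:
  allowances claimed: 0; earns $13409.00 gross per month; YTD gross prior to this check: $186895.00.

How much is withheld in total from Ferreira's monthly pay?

State Income Tax: taxable = $13409.00
  $1072.00 + 16.6% × ($13409.00 − $8800.00) = $1072.00 + 16.6% × $4609.00 = $1837.09
Workforce Levy: cap $187654.00 − YTD $186895.00 = $759.00 subject; 8% × $759.00 = $60.72
Disability Insurance: 3.7% × $13409.00 = $496.13
Social Insurance: 4% × $13409.00 = $536.36
Total: $1837.09 + $60.72 + $496.13 + $536.36 = $2930.30

$2930.30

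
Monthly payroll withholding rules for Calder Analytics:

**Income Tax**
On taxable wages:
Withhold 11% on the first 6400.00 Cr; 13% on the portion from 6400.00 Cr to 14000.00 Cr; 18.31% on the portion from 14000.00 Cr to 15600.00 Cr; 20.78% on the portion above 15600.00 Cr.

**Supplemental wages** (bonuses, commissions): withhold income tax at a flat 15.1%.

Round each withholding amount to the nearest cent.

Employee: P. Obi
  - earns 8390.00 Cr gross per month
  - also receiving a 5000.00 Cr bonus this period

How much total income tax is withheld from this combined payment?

1717.70 Cr

Income Tax: taxable = 8390.00 Cr
  704.00 Cr + 13% × (8390.00 Cr − 6400.00 Cr) = 704.00 Cr + 13% × 1990.00 Cr = 962.70 Cr
Supplemental (15.1% flat on bonus): 15.1% × 5000.00 Cr = 755.00 Cr
Total income tax: 962.70 Cr + 755.00 Cr = 1717.70 Cr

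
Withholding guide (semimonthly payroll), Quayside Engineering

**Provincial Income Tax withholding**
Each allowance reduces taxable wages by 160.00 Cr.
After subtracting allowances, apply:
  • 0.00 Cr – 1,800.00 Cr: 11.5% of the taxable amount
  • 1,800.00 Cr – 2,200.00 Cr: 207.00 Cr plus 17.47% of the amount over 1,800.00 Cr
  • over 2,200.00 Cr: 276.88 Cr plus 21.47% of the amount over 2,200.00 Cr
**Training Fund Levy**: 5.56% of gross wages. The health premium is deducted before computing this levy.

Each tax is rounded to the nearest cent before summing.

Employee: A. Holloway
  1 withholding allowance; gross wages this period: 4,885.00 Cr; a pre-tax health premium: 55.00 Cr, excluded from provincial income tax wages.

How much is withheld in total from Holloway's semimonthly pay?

Provincial Income Tax: taxable = 4,885.00 Cr − 55.00 Cr − 1×160.00 Cr = 4,670.00 Cr
  276.88 Cr + 21.47% × (4,670.00 Cr − 2,200.00 Cr) = 276.88 Cr + 21.47% × 2,470.00 Cr = 807.19 Cr
Training Fund Levy: 5.56% × 4,830.00 Cr = 268.55 Cr
Total: 807.19 Cr + 268.55 Cr = 1,075.74 Cr

1,075.74 Cr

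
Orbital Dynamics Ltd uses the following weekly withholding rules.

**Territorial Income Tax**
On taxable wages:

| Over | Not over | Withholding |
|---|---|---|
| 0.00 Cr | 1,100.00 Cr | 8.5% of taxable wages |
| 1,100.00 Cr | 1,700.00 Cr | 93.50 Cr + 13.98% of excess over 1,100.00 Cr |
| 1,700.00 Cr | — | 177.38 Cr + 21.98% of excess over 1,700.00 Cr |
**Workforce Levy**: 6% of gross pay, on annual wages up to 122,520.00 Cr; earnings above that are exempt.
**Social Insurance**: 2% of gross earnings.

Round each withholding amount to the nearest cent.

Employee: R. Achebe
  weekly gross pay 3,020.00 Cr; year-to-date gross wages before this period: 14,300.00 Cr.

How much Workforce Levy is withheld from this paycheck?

Workforce Levy: 6% × 3,020.00 Cr = 181.20 Cr

181.20 Cr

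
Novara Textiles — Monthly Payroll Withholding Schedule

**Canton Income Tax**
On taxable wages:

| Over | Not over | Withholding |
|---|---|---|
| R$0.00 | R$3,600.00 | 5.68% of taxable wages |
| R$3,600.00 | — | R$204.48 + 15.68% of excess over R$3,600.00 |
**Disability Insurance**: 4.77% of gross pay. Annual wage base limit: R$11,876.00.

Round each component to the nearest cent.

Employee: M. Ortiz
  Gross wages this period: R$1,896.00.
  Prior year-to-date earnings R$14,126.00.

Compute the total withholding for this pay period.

R$107.69

Canton Income Tax: taxable = R$1,896.00
  5.68% × R$1,896.00 = R$107.69
Disability Insurance: YTD R$14,126.00 ≥ cap R$11,876.00 → R$0.00
Total: R$107.69 + R$0.00 = R$107.69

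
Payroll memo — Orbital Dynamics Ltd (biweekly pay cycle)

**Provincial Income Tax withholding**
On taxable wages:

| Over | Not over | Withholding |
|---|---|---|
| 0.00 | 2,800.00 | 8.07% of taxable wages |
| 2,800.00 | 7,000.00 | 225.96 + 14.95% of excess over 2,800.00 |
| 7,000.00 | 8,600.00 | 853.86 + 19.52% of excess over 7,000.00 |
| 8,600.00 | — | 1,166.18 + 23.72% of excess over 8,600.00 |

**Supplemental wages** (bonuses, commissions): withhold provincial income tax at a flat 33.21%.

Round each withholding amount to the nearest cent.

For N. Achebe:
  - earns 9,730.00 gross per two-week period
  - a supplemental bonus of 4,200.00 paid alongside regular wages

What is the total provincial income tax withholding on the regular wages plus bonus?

Provincial Income Tax: taxable = 9,730.00
  1,166.18 + 23.72% × (9,730.00 − 8,600.00) = 1,166.18 + 23.72% × 1,130.00 = 1,434.22
Supplemental (33.21% flat on bonus): 33.21% × 4,200.00 = 1,394.82
Total provincial income tax: 1,434.22 + 1,394.82 = 2,829.04

2,829.04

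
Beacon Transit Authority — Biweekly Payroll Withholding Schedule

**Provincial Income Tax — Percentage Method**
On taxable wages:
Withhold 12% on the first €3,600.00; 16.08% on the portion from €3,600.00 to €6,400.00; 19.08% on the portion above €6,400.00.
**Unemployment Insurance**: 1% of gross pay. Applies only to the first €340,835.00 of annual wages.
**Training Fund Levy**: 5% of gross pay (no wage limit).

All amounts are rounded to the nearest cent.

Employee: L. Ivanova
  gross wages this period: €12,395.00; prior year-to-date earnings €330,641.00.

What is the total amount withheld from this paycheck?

Provincial Income Tax: taxable = €12,395.00
  €882.24 + 19.08% × (€12,395.00 − €6,400.00) = €882.24 + 19.08% × €5,995.00 = €2,026.09
Unemployment Insurance: cap €340,835.00 − YTD €330,641.00 = €10,194.00 subject; 1% × €10,194.00 = €101.94
Training Fund Levy: 5% × €12,395.00 = €619.75
Total: €2,026.09 + €101.94 + €619.75 = €2,747.78

€2,747.78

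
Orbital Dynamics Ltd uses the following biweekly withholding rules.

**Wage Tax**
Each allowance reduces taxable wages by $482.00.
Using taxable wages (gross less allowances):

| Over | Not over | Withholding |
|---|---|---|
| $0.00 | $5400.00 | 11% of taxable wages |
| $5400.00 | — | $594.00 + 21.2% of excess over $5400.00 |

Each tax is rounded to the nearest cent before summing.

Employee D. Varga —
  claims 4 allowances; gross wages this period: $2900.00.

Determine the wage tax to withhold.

Wage Tax: taxable = $2900.00 − 4×$482.00 = $972.00
  11% × $972.00 = $106.92

$106.92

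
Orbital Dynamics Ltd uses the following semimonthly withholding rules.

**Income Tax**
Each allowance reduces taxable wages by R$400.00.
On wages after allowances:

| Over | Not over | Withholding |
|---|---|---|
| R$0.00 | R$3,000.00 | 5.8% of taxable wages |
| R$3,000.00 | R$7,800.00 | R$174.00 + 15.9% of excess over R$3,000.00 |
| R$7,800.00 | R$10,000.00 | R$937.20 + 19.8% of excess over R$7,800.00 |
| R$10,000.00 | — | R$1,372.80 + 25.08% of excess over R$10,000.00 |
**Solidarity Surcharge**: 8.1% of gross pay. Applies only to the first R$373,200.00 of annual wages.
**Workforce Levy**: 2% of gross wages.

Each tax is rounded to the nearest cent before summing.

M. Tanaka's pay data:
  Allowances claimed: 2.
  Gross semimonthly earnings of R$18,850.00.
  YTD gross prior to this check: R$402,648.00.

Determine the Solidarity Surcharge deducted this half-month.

Solidarity Surcharge: YTD R$402,648.00 ≥ cap R$373,200.00 → R$0.00

R$0.00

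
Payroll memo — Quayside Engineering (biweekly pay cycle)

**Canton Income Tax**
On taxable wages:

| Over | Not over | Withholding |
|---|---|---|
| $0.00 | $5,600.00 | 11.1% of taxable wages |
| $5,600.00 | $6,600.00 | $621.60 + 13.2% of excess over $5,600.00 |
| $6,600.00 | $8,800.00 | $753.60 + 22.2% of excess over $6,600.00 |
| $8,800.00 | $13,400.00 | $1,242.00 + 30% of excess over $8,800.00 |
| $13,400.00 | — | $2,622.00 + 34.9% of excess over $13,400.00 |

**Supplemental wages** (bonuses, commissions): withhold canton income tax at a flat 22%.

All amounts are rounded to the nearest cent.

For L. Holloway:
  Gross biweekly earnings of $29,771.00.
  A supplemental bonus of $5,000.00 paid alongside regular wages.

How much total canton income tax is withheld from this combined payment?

$9,435.48

Canton Income Tax: taxable = $29,771.00
  $2,622.00 + 34.9% × ($29,771.00 − $13,400.00) = $2,622.00 + 34.9% × $16,371.00 = $8,335.48
Supplemental (22% flat on bonus): 22% × $5,000.00 = $1,100.00
Total canton income tax: $8,335.48 + $1,100.00 = $9,435.48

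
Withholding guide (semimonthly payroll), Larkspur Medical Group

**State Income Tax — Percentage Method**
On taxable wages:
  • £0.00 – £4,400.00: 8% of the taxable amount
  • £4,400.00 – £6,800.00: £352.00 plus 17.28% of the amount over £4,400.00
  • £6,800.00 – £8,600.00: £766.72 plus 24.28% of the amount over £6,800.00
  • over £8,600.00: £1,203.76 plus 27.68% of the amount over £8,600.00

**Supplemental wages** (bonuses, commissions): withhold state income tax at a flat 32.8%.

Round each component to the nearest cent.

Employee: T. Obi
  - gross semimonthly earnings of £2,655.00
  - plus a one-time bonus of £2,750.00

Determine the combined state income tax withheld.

£1,114.40

State Income Tax: taxable = £2,655.00
  8% × £2,655.00 = £212.40
Supplemental (32.8% flat on bonus): 32.8% × £2,750.00 = £902.00
Total state income tax: £212.40 + £902.00 = £1,114.40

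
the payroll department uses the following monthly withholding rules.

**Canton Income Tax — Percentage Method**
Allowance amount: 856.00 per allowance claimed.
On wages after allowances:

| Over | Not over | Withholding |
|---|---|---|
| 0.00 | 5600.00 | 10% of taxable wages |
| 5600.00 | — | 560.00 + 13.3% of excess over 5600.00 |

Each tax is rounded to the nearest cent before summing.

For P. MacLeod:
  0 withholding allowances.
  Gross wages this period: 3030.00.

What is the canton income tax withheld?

Canton Income Tax: taxable = 3030.00
  10% × 3030.00 = 303.00

303.00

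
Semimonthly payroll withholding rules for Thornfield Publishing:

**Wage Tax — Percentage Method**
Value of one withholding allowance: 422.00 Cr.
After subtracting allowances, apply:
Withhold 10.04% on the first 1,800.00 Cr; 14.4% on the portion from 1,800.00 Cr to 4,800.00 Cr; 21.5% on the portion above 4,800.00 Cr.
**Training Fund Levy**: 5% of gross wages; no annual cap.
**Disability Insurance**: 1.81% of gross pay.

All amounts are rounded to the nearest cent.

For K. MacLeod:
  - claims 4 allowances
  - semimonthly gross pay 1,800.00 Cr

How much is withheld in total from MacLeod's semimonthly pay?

133.82 Cr

Wage Tax: taxable = 1,800.00 Cr − 4×422.00 Cr = 112.00 Cr
  10.04% × 112.00 Cr = 11.24 Cr
Training Fund Levy: 5% × 1,800.00 Cr = 90.00 Cr
Disability Insurance: 1.81% × 1,800.00 Cr = 32.58 Cr
Total: 11.24 Cr + 90.00 Cr + 32.58 Cr = 133.82 Cr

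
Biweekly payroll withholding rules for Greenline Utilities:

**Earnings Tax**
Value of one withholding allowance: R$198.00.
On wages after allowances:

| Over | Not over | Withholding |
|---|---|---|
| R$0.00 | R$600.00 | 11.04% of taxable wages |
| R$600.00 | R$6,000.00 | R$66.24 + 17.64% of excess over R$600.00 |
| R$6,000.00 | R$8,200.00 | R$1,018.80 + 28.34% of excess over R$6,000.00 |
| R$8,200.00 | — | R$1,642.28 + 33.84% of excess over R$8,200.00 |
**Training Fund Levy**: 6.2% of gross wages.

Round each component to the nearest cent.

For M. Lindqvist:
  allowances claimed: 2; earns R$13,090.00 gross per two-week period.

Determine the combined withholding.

R$3,974.63

Earnings Tax: taxable = R$13,090.00 − 2×R$198.00 = R$12,694.00
  R$1,642.28 + 33.84% × (R$12,694.00 − R$8,200.00) = R$1,642.28 + 33.84% × R$4,494.00 = R$3,163.05
Training Fund Levy: 6.2% × R$13,090.00 = R$811.58
Total: R$3,163.05 + R$811.58 = R$3,974.63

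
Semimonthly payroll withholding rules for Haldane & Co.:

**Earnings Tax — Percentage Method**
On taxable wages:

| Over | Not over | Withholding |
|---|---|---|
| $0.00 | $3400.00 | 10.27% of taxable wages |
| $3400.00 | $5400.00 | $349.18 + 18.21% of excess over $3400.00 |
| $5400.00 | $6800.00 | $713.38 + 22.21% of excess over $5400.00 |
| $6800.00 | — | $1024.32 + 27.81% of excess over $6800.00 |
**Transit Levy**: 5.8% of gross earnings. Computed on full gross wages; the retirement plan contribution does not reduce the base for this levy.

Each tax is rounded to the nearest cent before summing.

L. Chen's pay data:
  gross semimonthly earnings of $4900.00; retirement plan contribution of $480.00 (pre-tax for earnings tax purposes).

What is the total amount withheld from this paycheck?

$819.12

Earnings Tax: taxable = $4900.00 − $480.00 = $4420.00
  $349.18 + 18.21% × ($4420.00 − $3400.00) = $349.18 + 18.21% × $1020.00 = $534.92
Transit Levy: 5.8% × $4900.00 = $284.20
Total: $534.92 + $284.20 = $819.12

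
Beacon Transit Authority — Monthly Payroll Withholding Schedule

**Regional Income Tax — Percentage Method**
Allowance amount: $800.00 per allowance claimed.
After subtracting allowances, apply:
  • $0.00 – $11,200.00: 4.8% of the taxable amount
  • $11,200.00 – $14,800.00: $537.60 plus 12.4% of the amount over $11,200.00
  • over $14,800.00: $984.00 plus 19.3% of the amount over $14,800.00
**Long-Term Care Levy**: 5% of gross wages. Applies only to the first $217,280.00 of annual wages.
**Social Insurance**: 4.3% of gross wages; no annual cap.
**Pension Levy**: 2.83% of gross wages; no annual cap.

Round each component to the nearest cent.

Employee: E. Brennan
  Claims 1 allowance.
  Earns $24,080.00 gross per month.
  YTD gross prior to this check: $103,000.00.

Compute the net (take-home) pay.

$18,538.46

Regional Income Tax: taxable = $24,080.00 − 1×$800.00 = $23,280.00
  $984.00 + 19.3% × ($23,280.00 − $14,800.00) = $984.00 + 19.3% × $8,480.00 = $2,620.64
Long-Term Care Levy: 5% × $24,080.00 = $1,204.00
Social Insurance: 4.3% × $24,080.00 = $1,035.44
Pension Levy: 2.83% × $24,080.00 = $681.46
Total withheld: $2,620.64 + $1,204.00 + $1,035.44 + $681.46 = $5,541.54
Net pay: $24,080.00 − $5,541.54 = $18,538.46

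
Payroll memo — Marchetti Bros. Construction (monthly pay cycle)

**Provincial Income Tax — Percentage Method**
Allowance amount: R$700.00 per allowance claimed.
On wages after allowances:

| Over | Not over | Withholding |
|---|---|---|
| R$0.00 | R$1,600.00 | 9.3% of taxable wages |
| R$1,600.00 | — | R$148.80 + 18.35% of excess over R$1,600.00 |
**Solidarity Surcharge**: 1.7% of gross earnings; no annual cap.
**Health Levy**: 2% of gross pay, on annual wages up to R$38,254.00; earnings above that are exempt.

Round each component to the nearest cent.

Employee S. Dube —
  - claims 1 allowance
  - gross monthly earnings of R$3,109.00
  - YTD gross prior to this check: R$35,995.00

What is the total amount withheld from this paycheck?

Provincial Income Tax: taxable = R$3,109.00 − 1×R$700.00 = R$2,409.00
  R$148.80 + 18.35% × (R$2,409.00 − R$1,600.00) = R$148.80 + 18.35% × R$809.00 = R$297.25
Solidarity Surcharge: 1.7% × R$3,109.00 = R$52.85
Health Levy: cap R$38,254.00 − YTD R$35,995.00 = R$2,259.00 subject; 2% × R$2,259.00 = R$45.18
Total: R$297.25 + R$52.85 + R$45.18 = R$395.28

R$395.28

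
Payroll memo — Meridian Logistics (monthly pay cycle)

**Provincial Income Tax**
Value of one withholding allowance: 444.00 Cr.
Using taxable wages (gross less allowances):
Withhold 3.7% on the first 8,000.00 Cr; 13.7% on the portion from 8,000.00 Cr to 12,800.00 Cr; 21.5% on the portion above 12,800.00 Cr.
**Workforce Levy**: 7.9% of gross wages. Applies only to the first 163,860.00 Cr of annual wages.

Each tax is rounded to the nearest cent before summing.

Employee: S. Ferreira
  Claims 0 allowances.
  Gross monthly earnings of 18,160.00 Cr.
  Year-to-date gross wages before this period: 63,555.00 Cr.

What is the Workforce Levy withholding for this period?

1,434.64 Cr

Workforce Levy: 7.9% × 18,160.00 Cr = 1,434.64 Cr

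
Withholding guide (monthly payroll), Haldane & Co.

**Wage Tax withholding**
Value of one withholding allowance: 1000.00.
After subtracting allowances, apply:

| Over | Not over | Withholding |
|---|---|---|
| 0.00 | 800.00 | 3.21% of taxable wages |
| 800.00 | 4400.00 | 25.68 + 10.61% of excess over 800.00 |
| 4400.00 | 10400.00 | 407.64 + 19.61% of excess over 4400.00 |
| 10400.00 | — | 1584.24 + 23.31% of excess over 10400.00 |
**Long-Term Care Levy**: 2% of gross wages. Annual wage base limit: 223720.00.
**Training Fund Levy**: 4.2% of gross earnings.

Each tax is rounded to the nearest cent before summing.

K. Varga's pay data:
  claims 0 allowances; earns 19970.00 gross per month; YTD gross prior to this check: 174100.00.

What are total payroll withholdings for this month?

Wage Tax: taxable = 19970.00
  1584.24 + 23.31% × (19970.00 − 10400.00) = 1584.24 + 23.31% × 9570.00 = 3815.01
Long-Term Care Levy: 2% × 19970.00 = 399.40
Training Fund Levy: 4.2% × 19970.00 = 838.74
Total: 3815.01 + 399.40 + 838.74 = 5053.15

5053.15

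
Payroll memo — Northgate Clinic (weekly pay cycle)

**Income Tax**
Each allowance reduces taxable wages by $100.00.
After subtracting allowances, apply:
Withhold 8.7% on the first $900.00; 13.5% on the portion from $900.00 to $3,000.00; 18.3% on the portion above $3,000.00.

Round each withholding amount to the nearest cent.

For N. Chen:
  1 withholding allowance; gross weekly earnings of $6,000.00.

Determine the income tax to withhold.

Income Tax: taxable = $6,000.00 − 1×$100.00 = $5,900.00
  $361.80 + 18.3% × ($5,900.00 − $3,000.00) = $361.80 + 18.3% × $2,900.00 = $892.50

$892.50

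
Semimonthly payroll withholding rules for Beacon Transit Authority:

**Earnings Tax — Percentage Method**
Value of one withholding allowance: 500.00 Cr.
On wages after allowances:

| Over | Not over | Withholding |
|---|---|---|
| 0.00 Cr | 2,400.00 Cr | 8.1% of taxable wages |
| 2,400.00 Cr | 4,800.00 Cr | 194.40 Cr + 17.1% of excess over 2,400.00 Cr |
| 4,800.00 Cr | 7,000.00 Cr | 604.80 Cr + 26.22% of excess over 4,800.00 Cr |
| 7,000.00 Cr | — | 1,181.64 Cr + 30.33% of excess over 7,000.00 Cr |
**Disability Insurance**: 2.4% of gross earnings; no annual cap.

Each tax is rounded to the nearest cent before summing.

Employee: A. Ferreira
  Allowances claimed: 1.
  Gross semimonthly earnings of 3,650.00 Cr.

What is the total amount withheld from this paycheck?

Earnings Tax: taxable = 3,650.00 Cr − 1×500.00 Cr = 3,150.00 Cr
  194.40 Cr + 17.1% × (3,150.00 Cr − 2,400.00 Cr) = 194.40 Cr + 17.1% × 750.00 Cr = 322.65 Cr
Disability Insurance: 2.4% × 3,650.00 Cr = 87.60 Cr
Total: 322.65 Cr + 87.60 Cr = 410.25 Cr

410.25 Cr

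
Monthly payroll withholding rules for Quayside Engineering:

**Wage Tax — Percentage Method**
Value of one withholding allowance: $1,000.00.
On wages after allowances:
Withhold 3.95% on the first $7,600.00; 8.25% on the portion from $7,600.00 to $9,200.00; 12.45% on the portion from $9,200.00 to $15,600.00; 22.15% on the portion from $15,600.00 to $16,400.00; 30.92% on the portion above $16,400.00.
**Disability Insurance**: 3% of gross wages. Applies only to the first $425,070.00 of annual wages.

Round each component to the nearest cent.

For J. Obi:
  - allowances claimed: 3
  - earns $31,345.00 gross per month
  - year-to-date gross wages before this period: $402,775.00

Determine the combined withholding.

$5,768.44

Wage Tax: taxable = $31,345.00 − 3×$1,000.00 = $28,345.00
  $1,406.20 + 30.92% × ($28,345.00 − $16,400.00) = $1,406.20 + 30.92% × $11,945.00 = $5,099.59
Disability Insurance: cap $425,070.00 − YTD $402,775.00 = $22,295.00 subject; 3% × $22,295.00 = $668.85
Total: $5,099.59 + $668.85 = $5,768.44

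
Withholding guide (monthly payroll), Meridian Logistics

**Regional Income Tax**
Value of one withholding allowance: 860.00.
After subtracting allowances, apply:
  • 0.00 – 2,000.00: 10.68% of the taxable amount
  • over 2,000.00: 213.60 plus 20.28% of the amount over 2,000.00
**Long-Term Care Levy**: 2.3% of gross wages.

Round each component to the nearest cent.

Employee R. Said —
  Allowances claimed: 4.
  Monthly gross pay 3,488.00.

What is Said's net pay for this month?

Regional Income Tax: taxable = 3,488.00 − 4×860.00 = 48.00
  10.68% × 48.00 = 5.13
Long-Term Care Levy: 2.3% × 3,488.00 = 80.22
Total withheld: 5.13 + 80.22 = 85.35
Net pay: 3,488.00 − 85.35 = 3,402.65

3,402.65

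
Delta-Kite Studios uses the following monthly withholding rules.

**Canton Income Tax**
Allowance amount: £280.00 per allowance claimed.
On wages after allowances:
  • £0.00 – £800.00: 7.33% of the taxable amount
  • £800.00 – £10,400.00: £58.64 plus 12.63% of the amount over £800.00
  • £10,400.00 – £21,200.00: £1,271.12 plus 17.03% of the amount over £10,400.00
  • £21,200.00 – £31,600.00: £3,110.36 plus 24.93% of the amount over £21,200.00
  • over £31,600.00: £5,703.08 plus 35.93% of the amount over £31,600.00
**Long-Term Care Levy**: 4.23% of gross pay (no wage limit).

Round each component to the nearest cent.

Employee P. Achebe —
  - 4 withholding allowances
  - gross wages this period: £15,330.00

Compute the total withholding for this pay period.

£2,568.42

Canton Income Tax: taxable = £15,330.00 − 4×£280.00 = £14,210.00
  £1,271.12 + 17.03% × (£14,210.00 − £10,400.00) = £1,271.12 + 17.03% × £3,810.00 = £1,919.96
Long-Term Care Levy: 4.23% × £15,330.00 = £648.46
Total: £1,919.96 + £648.46 = £2,568.42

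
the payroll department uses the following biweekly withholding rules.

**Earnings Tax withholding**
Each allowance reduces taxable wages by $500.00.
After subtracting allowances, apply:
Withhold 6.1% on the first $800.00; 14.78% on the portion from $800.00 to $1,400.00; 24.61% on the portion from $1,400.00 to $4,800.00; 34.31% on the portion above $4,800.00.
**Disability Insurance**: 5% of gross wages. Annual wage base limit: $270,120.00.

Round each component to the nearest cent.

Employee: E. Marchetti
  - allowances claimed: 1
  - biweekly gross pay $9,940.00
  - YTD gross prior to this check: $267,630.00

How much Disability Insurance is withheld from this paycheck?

$124.50

Disability Insurance: cap $270,120.00 − YTD $267,630.00 = $2,490.00 subject; 5% × $2,490.00 = $124.50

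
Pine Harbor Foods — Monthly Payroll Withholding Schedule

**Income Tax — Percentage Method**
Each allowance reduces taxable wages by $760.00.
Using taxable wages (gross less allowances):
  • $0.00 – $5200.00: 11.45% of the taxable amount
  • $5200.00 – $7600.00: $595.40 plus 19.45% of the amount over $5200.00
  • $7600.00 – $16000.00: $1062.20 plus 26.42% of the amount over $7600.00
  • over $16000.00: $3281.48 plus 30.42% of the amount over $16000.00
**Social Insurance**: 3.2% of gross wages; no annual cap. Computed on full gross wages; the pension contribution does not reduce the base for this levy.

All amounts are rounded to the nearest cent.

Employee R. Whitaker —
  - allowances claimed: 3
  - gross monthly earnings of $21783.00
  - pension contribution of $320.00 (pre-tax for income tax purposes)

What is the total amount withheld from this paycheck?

$4946.81

Income Tax: taxable = $21783.00 − $320.00 − 3×$760.00 = $19183.00
  $3281.48 + 30.42% × ($19183.00 − $16000.00) = $3281.48 + 30.42% × $3183.00 = $4249.75
Social Insurance: 3.2% × $21783.00 = $697.06
Total: $4249.75 + $697.06 = $4946.81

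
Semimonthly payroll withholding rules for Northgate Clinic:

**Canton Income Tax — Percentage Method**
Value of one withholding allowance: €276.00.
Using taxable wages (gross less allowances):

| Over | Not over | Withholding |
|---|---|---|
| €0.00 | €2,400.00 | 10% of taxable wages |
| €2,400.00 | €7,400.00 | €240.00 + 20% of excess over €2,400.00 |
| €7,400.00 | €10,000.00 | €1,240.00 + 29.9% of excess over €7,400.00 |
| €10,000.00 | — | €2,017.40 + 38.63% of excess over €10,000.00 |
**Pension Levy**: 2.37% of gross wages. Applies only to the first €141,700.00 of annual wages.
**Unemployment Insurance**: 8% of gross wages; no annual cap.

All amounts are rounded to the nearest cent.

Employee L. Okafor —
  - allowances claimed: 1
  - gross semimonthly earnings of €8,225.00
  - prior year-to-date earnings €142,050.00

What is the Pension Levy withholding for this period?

€0.00

Pension Levy: YTD €142,050.00 ≥ cap €141,700.00 → €0.00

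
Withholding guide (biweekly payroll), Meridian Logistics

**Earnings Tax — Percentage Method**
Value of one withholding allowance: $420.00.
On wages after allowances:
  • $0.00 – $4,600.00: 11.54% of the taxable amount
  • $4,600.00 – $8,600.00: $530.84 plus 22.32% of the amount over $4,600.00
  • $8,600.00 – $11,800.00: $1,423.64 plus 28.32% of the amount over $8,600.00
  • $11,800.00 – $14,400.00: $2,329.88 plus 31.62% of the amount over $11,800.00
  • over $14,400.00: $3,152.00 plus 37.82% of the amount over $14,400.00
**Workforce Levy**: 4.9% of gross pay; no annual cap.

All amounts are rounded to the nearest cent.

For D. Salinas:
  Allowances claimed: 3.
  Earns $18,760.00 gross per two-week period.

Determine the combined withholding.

Earnings Tax: taxable = $18,760.00 − 3×$420.00 = $17,500.00
  $3,152.00 + 37.82% × ($17,500.00 − $14,400.00) = $3,152.00 + 37.82% × $3,100.00 = $4,324.42
Workforce Levy: 4.9% × $18,760.00 = $919.24
Total: $4,324.42 + $919.24 = $5,243.66

$5,243.66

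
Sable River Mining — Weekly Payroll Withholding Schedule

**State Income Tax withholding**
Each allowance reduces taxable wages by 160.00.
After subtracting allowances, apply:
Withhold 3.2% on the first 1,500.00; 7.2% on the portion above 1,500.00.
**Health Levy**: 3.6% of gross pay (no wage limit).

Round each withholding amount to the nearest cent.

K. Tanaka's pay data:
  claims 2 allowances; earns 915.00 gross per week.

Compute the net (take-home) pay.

State Income Tax: taxable = 915.00 − 2×160.00 = 595.00
  3.2% × 595.00 = 19.04
Health Levy: 3.6% × 915.00 = 32.94
Total withheld: 19.04 + 32.94 = 51.98
Net pay: 915.00 − 51.98 = 863.02

863.02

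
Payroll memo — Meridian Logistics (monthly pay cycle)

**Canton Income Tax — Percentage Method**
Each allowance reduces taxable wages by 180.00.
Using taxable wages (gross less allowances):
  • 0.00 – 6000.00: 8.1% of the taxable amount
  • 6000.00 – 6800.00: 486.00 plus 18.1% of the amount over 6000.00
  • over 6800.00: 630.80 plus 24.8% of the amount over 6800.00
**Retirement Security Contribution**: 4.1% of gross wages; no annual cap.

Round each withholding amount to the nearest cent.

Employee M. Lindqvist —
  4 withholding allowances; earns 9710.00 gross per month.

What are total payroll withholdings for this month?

1572.03

Canton Income Tax: taxable = 9710.00 − 4×180.00 = 8990.00
  630.80 + 24.8% × (8990.00 − 6800.00) = 630.80 + 24.8% × 2190.00 = 1173.92
Retirement Security Contribution: 4.1% × 9710.00 = 398.11
Total: 1173.92 + 398.11 = 1572.03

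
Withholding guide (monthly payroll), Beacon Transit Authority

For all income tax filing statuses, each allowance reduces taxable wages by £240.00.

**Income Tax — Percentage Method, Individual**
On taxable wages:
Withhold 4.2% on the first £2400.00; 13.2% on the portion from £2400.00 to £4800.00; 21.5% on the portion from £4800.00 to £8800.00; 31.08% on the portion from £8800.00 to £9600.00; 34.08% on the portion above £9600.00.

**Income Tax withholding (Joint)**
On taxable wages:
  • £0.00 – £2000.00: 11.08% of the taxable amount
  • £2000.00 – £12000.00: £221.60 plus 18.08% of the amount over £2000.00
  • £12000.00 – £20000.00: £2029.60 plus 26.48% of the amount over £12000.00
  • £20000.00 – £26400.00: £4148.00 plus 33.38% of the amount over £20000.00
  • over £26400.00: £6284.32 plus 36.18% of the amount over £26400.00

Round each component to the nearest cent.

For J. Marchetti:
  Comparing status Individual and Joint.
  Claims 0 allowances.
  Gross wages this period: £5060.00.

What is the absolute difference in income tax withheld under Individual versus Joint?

£301.35

Income Tax (Individual): taxable = £5060.00
  £417.60 + 21.5% × (£5060.00 − £4800.00) = £417.60 + 21.5% × £260.00 = £473.50
Income Tax (Joint): taxable = £5060.00
  £221.60 + 18.08% × (£5060.00 − £2000.00) = £221.60 + 18.08% × £3060.00 = £774.85
Difference: |£473.50 − £774.85| = £301.35 (higher under Joint)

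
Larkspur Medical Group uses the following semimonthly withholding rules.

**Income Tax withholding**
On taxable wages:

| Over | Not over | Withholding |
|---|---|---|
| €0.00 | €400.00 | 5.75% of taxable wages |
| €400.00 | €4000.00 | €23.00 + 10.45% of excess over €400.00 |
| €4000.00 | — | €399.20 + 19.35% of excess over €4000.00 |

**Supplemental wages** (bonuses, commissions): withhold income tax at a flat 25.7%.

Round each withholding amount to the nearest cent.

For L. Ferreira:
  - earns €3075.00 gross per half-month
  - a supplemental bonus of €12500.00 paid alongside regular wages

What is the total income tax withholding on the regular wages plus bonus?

Income Tax: taxable = €3075.00
  €23.00 + 10.45% × (€3075.00 − €400.00) = €23.00 + 10.45% × €2675.00 = €302.54
Supplemental (25.7% flat on bonus): 25.7% × €12500.00 = €3212.50
Total income tax: €302.54 + €3212.50 = €3515.04

€3515.04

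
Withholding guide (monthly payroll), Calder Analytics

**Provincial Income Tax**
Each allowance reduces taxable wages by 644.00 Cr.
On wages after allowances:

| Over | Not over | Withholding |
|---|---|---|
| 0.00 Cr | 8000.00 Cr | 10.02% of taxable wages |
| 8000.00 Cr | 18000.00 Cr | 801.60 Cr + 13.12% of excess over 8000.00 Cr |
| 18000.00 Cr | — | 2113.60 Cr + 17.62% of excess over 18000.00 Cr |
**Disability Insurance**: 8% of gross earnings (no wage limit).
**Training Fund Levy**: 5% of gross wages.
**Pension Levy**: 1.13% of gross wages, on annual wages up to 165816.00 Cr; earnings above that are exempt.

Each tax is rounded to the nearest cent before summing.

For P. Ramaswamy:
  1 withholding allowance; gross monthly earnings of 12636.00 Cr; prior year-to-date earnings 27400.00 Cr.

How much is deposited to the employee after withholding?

Provincial Income Tax: taxable = 12636.00 Cr − 1×644.00 Cr = 11992.00 Cr
  801.60 Cr + 13.12% × (11992.00 Cr − 8000.00 Cr) = 801.60 Cr + 13.12% × 3992.00 Cr = 1325.35 Cr
Disability Insurance: 8% × 12636.00 Cr = 1010.88 Cr
Training Fund Levy: 5% × 12636.00 Cr = 631.80 Cr
Pension Levy: 1.13% × 12636.00 Cr = 142.79 Cr
Total withheld: 1325.35 Cr + 1010.88 Cr + 631.80 Cr + 142.79 Cr = 3110.82 Cr
Net pay: 12636.00 Cr − 3110.82 Cr = 9525.18 Cr

9525.18 Cr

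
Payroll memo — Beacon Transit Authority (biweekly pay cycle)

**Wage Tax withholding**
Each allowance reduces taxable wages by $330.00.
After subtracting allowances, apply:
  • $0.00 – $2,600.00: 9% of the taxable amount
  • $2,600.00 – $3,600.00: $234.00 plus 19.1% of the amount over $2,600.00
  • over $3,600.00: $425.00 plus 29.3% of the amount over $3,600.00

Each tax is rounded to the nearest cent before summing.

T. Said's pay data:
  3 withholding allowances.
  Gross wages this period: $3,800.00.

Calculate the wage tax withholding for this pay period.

Wage Tax: taxable = $3,800.00 − 3×$330.00 = $2,810.00
  $234.00 + 19.1% × ($2,810.00 − $2,600.00) = $234.00 + 19.1% × $210.00 = $274.11

$274.11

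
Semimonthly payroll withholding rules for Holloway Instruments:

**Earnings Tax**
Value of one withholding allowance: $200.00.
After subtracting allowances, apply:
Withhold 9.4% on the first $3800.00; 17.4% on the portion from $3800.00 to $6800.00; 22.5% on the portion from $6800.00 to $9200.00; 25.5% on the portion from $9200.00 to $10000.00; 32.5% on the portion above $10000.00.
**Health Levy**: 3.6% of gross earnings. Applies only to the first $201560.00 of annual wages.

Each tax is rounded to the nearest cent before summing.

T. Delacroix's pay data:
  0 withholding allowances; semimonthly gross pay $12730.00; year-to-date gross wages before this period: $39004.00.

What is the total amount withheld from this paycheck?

Earnings Tax: taxable = $12730.00
  $1623.20 + 32.5% × ($12730.00 − $10000.00) = $1623.20 + 32.5% × $2730.00 = $2510.45
Health Levy: 3.6% × $12730.00 = $458.28
Total: $2510.45 + $458.28 = $2968.73

$2968.73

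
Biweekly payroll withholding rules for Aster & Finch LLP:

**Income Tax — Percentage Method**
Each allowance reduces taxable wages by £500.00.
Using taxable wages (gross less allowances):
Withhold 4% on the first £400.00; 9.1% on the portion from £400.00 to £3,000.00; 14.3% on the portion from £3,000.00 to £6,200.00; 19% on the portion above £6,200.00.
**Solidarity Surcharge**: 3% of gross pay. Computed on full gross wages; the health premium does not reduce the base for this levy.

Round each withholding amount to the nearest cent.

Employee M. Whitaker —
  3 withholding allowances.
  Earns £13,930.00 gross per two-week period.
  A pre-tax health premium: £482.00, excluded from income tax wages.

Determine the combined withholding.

£2,220.22

Income Tax: taxable = £13,930.00 − £482.00 − 3×£500.00 = £11,948.00
  £710.20 + 19% × (£11,948.00 − £6,200.00) = £710.20 + 19% × £5,748.00 = £1,802.32
Solidarity Surcharge: 3% × £13,930.00 = £417.90
Total: £1,802.32 + £417.90 = £2,220.22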